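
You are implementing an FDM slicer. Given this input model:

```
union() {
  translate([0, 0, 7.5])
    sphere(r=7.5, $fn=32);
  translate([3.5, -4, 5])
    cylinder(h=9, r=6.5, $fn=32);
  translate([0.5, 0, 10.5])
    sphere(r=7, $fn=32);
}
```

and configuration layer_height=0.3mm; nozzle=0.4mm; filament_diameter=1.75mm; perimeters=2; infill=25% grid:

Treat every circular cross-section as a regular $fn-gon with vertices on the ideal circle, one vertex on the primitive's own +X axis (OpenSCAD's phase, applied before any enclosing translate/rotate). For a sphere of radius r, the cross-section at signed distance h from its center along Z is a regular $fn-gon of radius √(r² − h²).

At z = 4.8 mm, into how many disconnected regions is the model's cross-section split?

1

At z = 4.8 mm: the r=7.5 sphere slices to a regular 32-gon of circumradius 6.997 (√(r²−h²) with h=2.7 from center); the cylinder at (3.5, -4) is not intersected at this z (z outside [5, 14]); the sphere at (0.5, 0): section is a regular 32-gon, circumradius = √(r²−h²) = √(7²−5.7²) = 4.063; Merging all regions: the r=7 sphere at (0.5, 0) lies entirely inside the r=7.5 sphere, so the union is just the r=7.5 sphere — 1 connected region. The result has 1 disconnected region.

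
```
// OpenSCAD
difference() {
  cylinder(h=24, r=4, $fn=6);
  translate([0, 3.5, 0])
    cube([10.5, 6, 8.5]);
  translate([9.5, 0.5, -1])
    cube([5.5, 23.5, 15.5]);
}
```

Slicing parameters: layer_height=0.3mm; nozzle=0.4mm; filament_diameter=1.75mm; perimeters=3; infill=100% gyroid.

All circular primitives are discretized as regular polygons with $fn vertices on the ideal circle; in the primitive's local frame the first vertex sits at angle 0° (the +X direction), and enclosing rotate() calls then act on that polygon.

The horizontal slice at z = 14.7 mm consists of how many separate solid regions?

At z = 14.7 mm: the cylinder: section is a regular 6-gon, circumradius r=4; the cube at (0, 3.5) does not reach this height (z outside [0, 8.5]); the cube at (9.5, 0.5) is not intersected at this z (z outside [-1, 14.5]); Subtracting the remaining from the first: none of the subtracted shapes is present at this height, so the r=4 cylinder is unchanged — 1 connected region. The result has 1 disconnected region.

1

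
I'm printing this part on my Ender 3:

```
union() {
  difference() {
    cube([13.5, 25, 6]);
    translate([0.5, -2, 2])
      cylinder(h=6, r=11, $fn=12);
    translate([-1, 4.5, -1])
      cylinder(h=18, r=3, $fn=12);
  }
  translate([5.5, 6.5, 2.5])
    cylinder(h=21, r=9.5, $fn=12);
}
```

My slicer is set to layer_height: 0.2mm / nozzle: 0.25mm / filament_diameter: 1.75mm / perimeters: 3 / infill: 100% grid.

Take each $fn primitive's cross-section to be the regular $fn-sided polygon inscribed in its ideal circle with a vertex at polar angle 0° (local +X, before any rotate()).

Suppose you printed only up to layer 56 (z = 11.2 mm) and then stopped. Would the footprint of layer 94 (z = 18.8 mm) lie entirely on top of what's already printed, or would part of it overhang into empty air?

Compare the two slices. At z = 11.2: the cube is absent (z outside [0, 6]); the cylinder at (0.5, -2) is absent (z outside [2, 8]); the r=3 cylinder at (-1, 4.5) contributes a regular 12-gon of circumradius 3 (area = (12/2)·3.000²·sin(360°/12) = 27.00 mm²); Subtracting the remaining from the first: the first operand is absent here, so nothing remains; the cylinder at (5.5, 6.5): section is a regular 12-gon, circumradius r=9.5 (area = (12/2)·9.500²·sin(360°/12) = 270.75 mm²); Merging all regions: only the r=9.5 cylinder at (5.5, 6.5) is present, so the union is just that shape — area = 270.75 mm². At z = 18.8: the cube is not intersected at this z (z outside [0, 6]); the cylinder at (0.5, -2) does not reach this height (z outside [2, 8]); the cylinder at (-1, 4.5) is absent (z outside [-1, 17]); After the difference (first − rest): the first operand is absent here, so nothing remains; the r=9.5 cylinder at (5.5, 6.5) gives a regular 12-gon of circumradius 9.5 (constant along its height) (area = (12/2)·9.500²·sin(360°/12) = 270.75 mm²); Taking the union: only the r=9.5 cylinder at (5.5, 6.5) is present, so the union is just that shape — area = 270.75 mm². Checking containment: the cross-section at z = 18.8 is a subset of the cross-section at z = 11.2.

entirely on top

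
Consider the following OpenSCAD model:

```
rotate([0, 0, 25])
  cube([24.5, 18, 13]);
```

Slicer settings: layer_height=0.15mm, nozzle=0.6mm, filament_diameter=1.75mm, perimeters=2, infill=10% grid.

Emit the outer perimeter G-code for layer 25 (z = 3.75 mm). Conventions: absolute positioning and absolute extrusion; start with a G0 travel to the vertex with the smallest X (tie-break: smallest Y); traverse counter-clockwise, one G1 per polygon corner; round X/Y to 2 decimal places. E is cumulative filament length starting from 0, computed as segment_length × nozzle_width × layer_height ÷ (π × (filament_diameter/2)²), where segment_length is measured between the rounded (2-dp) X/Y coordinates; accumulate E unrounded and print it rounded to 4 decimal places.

At z = 3.75 mm: the 24.5×18 cube contributes its full rectangle; (whole slice rotated 25° about Z — lengths, areas and connectivity unchanged). The outline is a single polygon with 4 vertices. Extrusion per mm of travel: 0.6 × 0.15 / (π × 0.875²) = 0.037418. Accumulating E over each segment gives final E = 3.1806.

G0 X-7.61 Y16.31 Z3.75
G1 X0.00 Y0.00 E0.6734
G1 X22.20 Y10.35 E1.5900
G1 X14.60 Y26.67 E2.2636
G1 X-7.61 Y16.31 E3.1806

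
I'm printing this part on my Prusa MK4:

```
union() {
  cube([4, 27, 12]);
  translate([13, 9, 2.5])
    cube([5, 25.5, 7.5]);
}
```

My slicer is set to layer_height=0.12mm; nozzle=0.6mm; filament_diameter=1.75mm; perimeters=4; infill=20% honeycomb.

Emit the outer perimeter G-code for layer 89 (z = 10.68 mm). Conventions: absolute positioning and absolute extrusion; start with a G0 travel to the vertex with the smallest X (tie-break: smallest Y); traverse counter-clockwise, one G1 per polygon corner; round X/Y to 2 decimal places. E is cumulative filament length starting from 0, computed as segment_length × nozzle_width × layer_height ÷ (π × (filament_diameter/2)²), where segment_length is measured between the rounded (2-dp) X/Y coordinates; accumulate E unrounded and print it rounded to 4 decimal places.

G0 X0.00 Y0.00 Z10.68
G1 X4.00 Y0.00 E0.1197
G1 X4.00 Y27.00 E0.9280
G1 X0.00 Y27.00 E1.0477
G1 X0.00 Y0.00 E1.8559

At z = 10.68 mm: the cube is present — its section is the full 4×27 rectangle; the cube at (13, 9) does not reach this height (z outside [2.5, 10]); Combining (union): only the 4×27 cube is present, so the union is just that shape — 1 connected region. The outline is a single polygon with 4 vertices. Extrusion per mm of travel: 0.6 × 0.12 / (π × 0.875²) = 0.029934. Accumulating E over each segment gives final E = 1.8559.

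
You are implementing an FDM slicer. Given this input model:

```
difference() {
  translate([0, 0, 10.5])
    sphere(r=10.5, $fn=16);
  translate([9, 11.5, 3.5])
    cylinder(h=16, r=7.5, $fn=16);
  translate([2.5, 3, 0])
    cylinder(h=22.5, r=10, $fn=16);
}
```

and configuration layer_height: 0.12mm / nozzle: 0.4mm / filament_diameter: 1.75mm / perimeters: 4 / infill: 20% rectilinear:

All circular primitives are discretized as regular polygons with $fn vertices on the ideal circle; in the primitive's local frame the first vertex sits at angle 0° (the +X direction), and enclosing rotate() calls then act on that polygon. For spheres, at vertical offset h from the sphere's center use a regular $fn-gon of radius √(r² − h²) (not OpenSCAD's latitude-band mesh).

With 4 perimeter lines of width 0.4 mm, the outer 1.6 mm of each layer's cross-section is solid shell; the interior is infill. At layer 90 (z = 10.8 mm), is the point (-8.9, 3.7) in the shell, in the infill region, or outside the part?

At z = 10.8 mm: the r=10.5 sphere slices to a regular 16-gon of circumradius 10.496 (√(r²−h²) with h=0.3 from center); the cylinder at (9, 11.5): section is a regular 16-gon, circumradius r=7.5; the cylinder at (2.5, 3): section is a regular 16-gon, circumradius r=10; After the difference (first − rest): starting from the r=10.5 sphere, the r=7.5 cylinder at (9, 11.5) partially overlaps it — only the 21.34 mm² overlap (of its 172.21 mm²) is removed, clipping the outline; the r=10 cylinder at (2.5, 3) partially overlaps it — only the 221.22 mm² overlap (of its 306.15 mm²) is removed, clipping the outline — 1 connected region. Overall, the cross-section is a single solid region. The nearest boundary edge runs (-9.70, 4.02)→(-7.42, 7.42); distance from the point to it = 0.84 mm. The point is inside the cross-section, 0.84 mm from the nearest boundary — within the 1.6 mm shell band (4 × 0.4).

shell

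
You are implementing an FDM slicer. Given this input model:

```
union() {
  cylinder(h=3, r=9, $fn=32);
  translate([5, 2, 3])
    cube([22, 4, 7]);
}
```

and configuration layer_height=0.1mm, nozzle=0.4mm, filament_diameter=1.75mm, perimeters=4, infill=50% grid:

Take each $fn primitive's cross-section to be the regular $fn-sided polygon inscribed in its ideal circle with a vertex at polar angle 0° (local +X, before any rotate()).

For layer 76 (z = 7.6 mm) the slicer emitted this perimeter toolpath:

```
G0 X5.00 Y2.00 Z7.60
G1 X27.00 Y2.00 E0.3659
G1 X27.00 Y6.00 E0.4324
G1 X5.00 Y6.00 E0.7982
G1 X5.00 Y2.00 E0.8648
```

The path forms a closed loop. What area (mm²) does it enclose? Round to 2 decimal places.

Apply the shoelace formula to the sequence of (X, Y) vertices; enclosed area = 88.00 mm².

88.00 mm²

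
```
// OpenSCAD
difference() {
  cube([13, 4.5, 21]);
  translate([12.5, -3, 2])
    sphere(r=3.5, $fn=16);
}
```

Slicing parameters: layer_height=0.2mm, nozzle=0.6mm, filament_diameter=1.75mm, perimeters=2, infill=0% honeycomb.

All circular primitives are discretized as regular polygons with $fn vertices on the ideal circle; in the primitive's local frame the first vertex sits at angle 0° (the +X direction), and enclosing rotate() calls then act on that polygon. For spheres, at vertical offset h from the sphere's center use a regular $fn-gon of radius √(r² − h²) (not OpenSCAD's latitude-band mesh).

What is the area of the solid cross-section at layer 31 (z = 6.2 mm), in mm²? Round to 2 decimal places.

58.50 mm²

At z = 6.2 mm: the cube is present — its section is the full 13×4.5 rectangle (area 58.50 mm²); the sphere at (12.5, -3) does not reach this height (|z−center|=4.200 > r=3.5); Subtracting the remaining from the first: none of the subtracted shapes is present at this height, so the 13×4.5 cube is unchanged — area = 58.50 mm². Overall, the cross-section is a single solid region. Net area = 58.50 mm².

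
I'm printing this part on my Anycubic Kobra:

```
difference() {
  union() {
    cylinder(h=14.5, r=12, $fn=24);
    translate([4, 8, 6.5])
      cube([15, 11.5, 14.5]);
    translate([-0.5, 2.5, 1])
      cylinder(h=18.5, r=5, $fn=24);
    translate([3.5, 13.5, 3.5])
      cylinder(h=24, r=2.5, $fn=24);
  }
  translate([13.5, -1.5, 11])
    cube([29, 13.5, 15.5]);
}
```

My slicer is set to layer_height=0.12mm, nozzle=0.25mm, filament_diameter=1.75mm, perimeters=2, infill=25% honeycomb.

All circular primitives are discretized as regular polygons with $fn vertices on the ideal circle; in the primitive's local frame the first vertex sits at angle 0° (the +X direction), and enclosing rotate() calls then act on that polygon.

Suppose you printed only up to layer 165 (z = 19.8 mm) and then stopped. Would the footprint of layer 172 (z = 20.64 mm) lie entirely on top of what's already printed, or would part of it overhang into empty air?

Compare the two slices. At z = 19.8: the cylinder does not reach this height (z outside [0, 14.5]); the cube at (4, 8) (footprint 15×11.5) is included at this height (area 172.50 mm²); the cylinder at (-0.5, 2.5) is absent (z outside [1, 19.5]); the cylinder at (3.5, 13.5): section is a regular 24-gon, circumradius r=2.5 (area = (24/2)·2.500²·sin(360°/24) = 19.41 mm²); Taking the union: the regions partially overlap — summed areas 191.91 mm² minus the doubly-counted overlap 7.24 mm² gives 184.67 mm² — area = 184.67 mm²; the cube at (13.5, -1.5) is present — its section is the full 29×13.5 rectangle (area 391.50 mm²); Taking the first minus the rest: starting from that combined region (184.67 mm²), the 29×13.5 cube at (13.5, -1.5) partially overlaps it — only the 22.00 mm² overlap (of its 391.50 mm²) is removed, clipping the outline — area = 162.67 mm². At z = 20.64: the cylinder is absent (z outside [0, 14.5]); the 15×11.5 cube at (4, 8) contributes its full rectangle (area 172.50 mm²); the cylinder at (-0.5, 2.5) does not reach this height (z outside [1, 19.5]); the cylinder at (3.5, 13.5): section is a regular 24-gon, circumradius r=2.5 (area = (24/2)·2.500²·sin(360°/24) = 19.41 mm²); Combining (union): the regions partially overlap — summed areas 191.91 mm² minus the doubly-counted overlap 7.24 mm² gives 184.67 mm² — area = 184.67 mm²; the 29×13.5 cube at (13.5, -1.5) contributes its full rectangle (area 391.50 mm²); Taking the first minus the rest: starting from that combined region (184.67 mm²), the 29×13.5 cube at (13.5, -1.5) partially overlaps it — only the 22.00 mm² overlap (of its 391.50 mm²) is removed, clipping the outline — area = 162.67 mm². Checking containment: the cross-section at z = 20.64 is a subset of the cross-section at z = 19.8.

entirely on top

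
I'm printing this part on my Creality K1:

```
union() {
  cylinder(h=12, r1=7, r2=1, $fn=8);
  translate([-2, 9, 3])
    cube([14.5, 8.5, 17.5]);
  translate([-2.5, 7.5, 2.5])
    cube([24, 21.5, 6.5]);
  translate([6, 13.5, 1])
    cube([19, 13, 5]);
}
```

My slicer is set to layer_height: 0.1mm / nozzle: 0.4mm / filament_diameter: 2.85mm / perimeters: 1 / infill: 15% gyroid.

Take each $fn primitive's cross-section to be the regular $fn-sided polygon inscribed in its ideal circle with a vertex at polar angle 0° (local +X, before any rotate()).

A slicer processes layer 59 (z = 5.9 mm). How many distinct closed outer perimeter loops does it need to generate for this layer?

2

At z = 5.9 mm: the cone contributes a regular 8-gon of circumradius 4.050 (interpolated between r1=7 and r2=1 at t=0.492); the cube at (-2, 9) (footprint 14.5×8.5) is included at this height; the 24×21.5 cube at (-2.5, 7.5) contributes its full rectangle; the cube at (6, 13.5) is present — its section is the full 19×13 rectangle; Merging all regions: the regions partially overlap (shared area 324.75 mm²), so overlapping operands fuse into one piece — 2 connected regions. The result has 2 disconnected regions.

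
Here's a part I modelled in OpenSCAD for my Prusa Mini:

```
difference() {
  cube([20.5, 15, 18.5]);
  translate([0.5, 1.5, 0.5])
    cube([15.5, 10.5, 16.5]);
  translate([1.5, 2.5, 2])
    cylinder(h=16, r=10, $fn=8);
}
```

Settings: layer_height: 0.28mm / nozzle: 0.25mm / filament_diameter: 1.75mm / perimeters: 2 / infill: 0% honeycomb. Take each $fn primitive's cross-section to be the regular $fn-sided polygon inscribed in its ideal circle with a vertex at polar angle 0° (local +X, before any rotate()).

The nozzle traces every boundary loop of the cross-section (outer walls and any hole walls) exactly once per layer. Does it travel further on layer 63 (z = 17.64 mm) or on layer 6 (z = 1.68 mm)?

layer 6 (z = 1.68 mm)

Layer 63 (z = 17.64): the cube (footprint 20.5×15) is included at this height (perimeter 71.00 mm); the cube at (0.5, 1.5) is not intersected at this z (z outside [0.5, 17]); the r=10 cylinder at (1.5, 2.5) contributes a regular 8-gon of circumradius 10 (perimeter = 2·8·10.000·sin(180°/8) = 61.23 mm); After the difference (first − rest): starting from the 20.5×15 cube, the r=10 cylinder at (1.5, 2.5) partially overlaps it — only the 112.70 mm² overlap (of its 282.84 mm²) is removed, clipping the outline — boundary = 68.29 mm. So its perimeter = 68.29 mm. Layer 6 (z = 1.68): the cube (footprint 20.5×15) is included at this height (perimeter 71.00 mm); the cube at (0.5, 1.5) (footprint 15.5×10.5) is included at this height (perimeter 52.00 mm); the cylinder at (1.5, 2.5) is absent (z outside [2, 18]); Subtracting the remaining from the first: starting from the 20.5×15 cube, the 15.5×10.5 cube at (0.5, 1.5) lies wholly inside it (removes its full 162.75 mm² and its 52.00 mm outline becomes a hole wall) — boundary (outer + 1 inner loop) = 123.00 mm. So its perimeter = 123.00 mm. Layer 6 is larger (123.00 vs 68.29 mm).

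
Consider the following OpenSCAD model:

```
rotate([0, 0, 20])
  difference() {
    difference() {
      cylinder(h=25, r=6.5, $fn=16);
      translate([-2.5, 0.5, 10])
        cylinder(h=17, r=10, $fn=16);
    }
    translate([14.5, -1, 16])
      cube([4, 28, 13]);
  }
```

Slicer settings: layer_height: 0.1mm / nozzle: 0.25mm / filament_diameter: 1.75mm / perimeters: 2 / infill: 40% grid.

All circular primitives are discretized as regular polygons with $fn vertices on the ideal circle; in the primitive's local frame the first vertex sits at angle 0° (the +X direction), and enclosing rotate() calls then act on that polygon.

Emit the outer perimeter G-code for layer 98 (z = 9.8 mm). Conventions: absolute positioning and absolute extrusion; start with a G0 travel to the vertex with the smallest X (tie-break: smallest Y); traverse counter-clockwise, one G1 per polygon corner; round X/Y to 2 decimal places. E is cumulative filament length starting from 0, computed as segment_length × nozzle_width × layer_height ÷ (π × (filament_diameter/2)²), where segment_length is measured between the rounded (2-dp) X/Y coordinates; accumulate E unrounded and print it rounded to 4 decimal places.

At z = 9.8 mm: the r=6.5 cylinder gives a regular 16-gon of circumradius 6.5 (constant along its height); the cylinder at (-2.5, 0.5) is not intersected at this z (z outside [10, 27]); After the difference (first − rest): none of the subtracted shapes is present at this height, so the r=6.5 cylinder is unchanged — 1 connected region; the cube at (14.5, -1) does not reach this height (z outside [16, 29]); Taking the first minus the rest: none of the subtracted shapes is present at this height, so the result so far is unchanged — 1 connected region; (whole slice rotated 20° about Z — lengths, areas and connectivity unchanged). The outline is a single polygon with 16 vertices. Extrusion per mm of travel: 0.25 × 0.1 / (π × 0.875²) = 0.010394. Accumulating E over each segment gives final E = 0.4217.

G0 X-6.49 Y0.28 Z9.80
G1 X-6.11 Y-2.22 E0.0263
G1 X-4.79 Y-4.39 E0.0527
G1 X-2.75 Y-5.89 E0.0790
G1 X-0.28 Y-6.49 E0.1054
G1 X2.22 Y-6.11 E0.1317
G1 X4.39 Y-4.79 E0.1581
G1 X5.89 Y-2.75 E0.1844
G1 X6.49 Y-0.28 E0.2108
G1 X6.11 Y2.22 E0.2371
G1 X4.79 Y4.39 E0.2635
G1 X2.75 Y5.89 E0.2898
G1 X0.28 Y6.49 E0.3163
G1 X-2.22 Y6.11 E0.3425
G1 X-4.39 Y4.79 E0.3689
G1 X-5.89 Y2.75 E0.3953
G1 X-6.49 Y0.28 E0.4217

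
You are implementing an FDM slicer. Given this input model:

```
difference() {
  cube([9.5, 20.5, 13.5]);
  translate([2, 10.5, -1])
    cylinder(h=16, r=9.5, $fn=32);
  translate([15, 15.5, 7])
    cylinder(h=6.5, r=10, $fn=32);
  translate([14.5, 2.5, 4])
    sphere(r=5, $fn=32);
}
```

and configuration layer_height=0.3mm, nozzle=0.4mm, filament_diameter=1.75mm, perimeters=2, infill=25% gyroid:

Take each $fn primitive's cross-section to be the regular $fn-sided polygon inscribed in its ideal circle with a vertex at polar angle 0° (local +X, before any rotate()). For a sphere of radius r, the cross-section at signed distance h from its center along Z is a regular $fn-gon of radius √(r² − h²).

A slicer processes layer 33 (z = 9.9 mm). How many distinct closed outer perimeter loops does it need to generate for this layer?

At z = 9.9 mm: the 9.5×20.5 cube contributes its full rectangle; the cylinder at (2, 10.5): section is a regular 32-gon, circumradius r=9.5; the cylinder at (15, 15.5): section is a regular 32-gon, circumradius r=10; the sphere at (14.5, 2.5) does not reach this height (|z−center|=5.900 > r=5); Subtracting the remaining from the first: starting from the 9.5×20.5 cube, the r=9.5 cylinder at (2, 10.5) partially overlaps it — only the 162.92 mm² overlap (of its 281.71 mm²) is removed, clipping the outline; the r=10 cylinder at (15, 15.5) partially overlaps it — only the 9.02 mm² overlap (of its 312.14 mm²) is removed, clipping the outline — 2 connected regions. The result has 2 disconnected regions.

2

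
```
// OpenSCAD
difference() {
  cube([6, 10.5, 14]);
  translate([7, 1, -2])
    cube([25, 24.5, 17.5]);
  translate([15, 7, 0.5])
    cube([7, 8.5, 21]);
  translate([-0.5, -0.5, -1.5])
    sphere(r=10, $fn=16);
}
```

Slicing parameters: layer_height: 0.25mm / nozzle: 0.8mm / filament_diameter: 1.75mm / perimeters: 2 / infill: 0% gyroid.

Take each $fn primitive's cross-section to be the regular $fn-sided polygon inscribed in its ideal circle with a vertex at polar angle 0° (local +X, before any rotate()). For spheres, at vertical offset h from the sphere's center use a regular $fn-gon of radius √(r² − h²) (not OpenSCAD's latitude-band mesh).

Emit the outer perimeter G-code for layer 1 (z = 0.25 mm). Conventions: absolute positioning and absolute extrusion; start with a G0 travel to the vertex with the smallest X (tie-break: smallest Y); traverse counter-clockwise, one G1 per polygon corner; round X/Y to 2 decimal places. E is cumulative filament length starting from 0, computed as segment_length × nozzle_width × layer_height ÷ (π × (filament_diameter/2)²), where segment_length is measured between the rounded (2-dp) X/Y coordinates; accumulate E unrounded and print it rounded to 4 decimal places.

At z = 0.25 mm: the 6×10.5 cube contributes its full rectangle; the cube at (7, 1) is present — its section is the full 25×24.5 rectangle; the cube at (15, 7) is not intersected at this z (z outside [0.5, 21.5]); the r=10 sphere at (-0.5, -0.5) contributes a regular 16-gon of circumradius √(10²−1.75²) = 9.846; Subtracting the remaining from the first: starting from the 6×10.5 cube, the 25×24.5 cube at (7, 1) misses the remaining region (no effect); the r=10 sphere at (-0.5, -0.5) partially overlaps it — only the 50.15 mm² overlap (of its 296.77 mm²) is removed, clipping the outline — 1 connected region. The outline is a single polygon with 5 vertices. Extrusion per mm of travel: 0.8 × 0.25 / (π × 0.875²) = 0.083150. Accumulating E over each segment gives final E = 1.4635.

G0 X0.00 Y9.25 Z0.25
G1 X3.27 Y8.60 E0.2772
G1 X6.00 Y6.77 E0.5505
G1 X6.00 Y10.50 E0.8607
G1 X0.00 Y10.50 E1.3596
G1 X0.00 Y9.25 E1.4635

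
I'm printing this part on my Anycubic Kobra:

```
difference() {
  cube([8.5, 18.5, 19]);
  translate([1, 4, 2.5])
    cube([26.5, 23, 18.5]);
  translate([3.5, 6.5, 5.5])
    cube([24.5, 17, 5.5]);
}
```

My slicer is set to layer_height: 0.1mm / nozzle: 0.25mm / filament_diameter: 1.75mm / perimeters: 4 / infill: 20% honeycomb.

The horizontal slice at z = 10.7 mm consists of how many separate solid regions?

1

At z = 10.7 mm: the cube (footprint 8.5×18.5) is included at this height; the 26.5×23 cube at (1, 4) contributes its full rectangle; the 24.5×17 cube at (3.5, 6.5) contributes its full rectangle; Taking the first minus the rest: starting from the 8.5×18.5 cube, the 26.5×23 cube at (1, 4) partially overlaps it — only the 108.75 mm² overlap (of its 609.50 mm²) is removed, clipping the outline; the 24.5×17 cube at (3.5, 6.5) misses the remaining region (no effect) — 1 connected region. The result has 1 disconnected region.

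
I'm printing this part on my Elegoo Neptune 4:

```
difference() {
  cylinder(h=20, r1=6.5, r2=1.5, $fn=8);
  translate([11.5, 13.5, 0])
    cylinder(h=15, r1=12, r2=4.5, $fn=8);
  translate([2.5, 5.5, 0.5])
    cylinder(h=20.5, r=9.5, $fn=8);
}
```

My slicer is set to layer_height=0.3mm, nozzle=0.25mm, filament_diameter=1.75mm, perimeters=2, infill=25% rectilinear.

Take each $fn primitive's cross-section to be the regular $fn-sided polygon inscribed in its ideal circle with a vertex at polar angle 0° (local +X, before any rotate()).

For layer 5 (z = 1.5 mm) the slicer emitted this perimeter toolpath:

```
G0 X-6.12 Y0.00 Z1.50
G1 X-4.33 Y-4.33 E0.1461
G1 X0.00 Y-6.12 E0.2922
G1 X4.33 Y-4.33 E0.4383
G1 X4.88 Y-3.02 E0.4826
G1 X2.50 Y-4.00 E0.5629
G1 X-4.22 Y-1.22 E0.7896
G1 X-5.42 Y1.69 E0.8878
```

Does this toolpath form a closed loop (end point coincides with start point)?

no

Start point (G0): (-6.12, 0.00). End point (last G1): the path does not return to the start — open.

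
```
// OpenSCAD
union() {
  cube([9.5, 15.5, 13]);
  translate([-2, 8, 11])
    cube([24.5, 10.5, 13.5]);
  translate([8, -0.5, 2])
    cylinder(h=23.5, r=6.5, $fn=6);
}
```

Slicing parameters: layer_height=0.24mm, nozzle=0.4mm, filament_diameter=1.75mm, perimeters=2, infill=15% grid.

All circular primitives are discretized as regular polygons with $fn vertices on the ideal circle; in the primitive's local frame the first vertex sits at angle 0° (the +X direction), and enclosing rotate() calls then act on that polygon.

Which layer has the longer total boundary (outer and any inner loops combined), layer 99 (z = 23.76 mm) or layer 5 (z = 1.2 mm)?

Layer 99 (z = 23.76): the cube is absent (z outside [0, 13]); the cube at (-2, 8) is present — its section is the full 24.5×10.5 rectangle (perimeter 70.00 mm); the r=6.5 cylinder at (8, -0.5) contributes a regular 6-gon of circumradius 6.5 (perimeter = 2·6·6.500·sin(180°/6) = 39.00 mm); Merging all regions: the 2 present regions are separate (no shared area or edge), so areas and boundary lengths simply add and each stays a separate island — boundary = 109.00 mm. So its perimeter = 109.00 mm. Layer 5 (z = 1.2): the cube is present — its section is the full 9.5×15.5 rectangle (perimeter 50.00 mm); the cube at (-2, 8) is absent (z outside [11, 24.5]); the cylinder at (8, -0.5) does not reach this height (z outside [2, 25.5]); Merging all regions: only the 9.5×15.5 cube is present, so the union is just that shape — boundary = 50.00 mm. So its perimeter = 50.00 mm. Layer 99 is larger (109.00 vs 50.00 mm).

layer 99 (z = 23.76 mm)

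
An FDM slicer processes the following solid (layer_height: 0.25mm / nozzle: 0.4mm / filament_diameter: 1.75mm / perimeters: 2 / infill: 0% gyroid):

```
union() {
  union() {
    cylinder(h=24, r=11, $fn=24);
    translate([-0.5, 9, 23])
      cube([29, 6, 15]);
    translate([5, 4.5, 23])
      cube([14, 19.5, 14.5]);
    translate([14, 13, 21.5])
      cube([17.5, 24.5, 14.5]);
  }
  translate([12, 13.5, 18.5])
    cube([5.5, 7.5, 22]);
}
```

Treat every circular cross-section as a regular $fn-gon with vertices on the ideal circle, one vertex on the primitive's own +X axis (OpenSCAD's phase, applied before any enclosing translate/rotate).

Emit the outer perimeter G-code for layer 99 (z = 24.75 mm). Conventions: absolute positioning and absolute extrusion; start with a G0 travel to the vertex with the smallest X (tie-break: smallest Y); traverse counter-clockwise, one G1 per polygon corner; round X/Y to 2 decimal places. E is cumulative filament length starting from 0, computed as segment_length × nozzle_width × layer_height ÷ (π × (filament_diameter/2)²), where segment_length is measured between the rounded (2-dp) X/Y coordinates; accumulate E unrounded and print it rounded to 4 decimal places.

G0 X-0.50 Y9.00 Z24.75
G1 X5.00 Y9.00 E0.2287
G1 X5.00 Y4.50 E0.4158
G1 X19.00 Y4.50 E0.9978
G1 X19.00 Y9.00 E1.1849
G1 X28.50 Y9.00 E1.5799
G1 X28.50 Y13.00 E1.7462
G1 X31.50 Y13.00 E1.8709
G1 X31.50 Y37.50 E2.8895
G1 X14.00 Y37.50 E3.6170
G1 X14.00 Y24.00 E4.1783
G1 X5.00 Y24.00 E4.5525
G1 X5.00 Y15.00 E4.9267
G1 X-0.50 Y15.00 E5.1553
G1 X-0.50 Y9.00 E5.4048

At z = 24.75 mm: the cylinder does not reach this height (z outside [0, 24]); the cube at (-0.5, 9) (footprint 29×6) is included at this height; the 14×19.5 cube at (5, 4.5) contributes its full rectangle; the cube at (14, 13) (footprint 17.5×24.5) is included at this height; Combining (union): the regions partially overlap (shared area 158.00 mm²), so overlapping operands fuse into one piece — 1 connected region; the 5.5×7.5 cube at (12, 13.5) contributes its full rectangle; Merging all regions: the 5.5×7.5 cube at (12, 13.5) lies entirely inside the result so far, so the union is just the result so far — 1 connected region. The outline is a single polygon with 14 vertices. Extrusion per mm of travel: 0.4 × 0.25 / (π × 0.875²) = 0.041575. Accumulating E over each segment gives final E = 5.4048.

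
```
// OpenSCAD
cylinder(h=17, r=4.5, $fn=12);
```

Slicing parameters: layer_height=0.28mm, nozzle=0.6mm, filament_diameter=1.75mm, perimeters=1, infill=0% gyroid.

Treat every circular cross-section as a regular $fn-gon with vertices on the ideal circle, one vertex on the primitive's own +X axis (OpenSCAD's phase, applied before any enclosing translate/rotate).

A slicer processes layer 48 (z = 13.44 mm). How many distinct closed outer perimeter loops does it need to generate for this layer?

At z = 13.44 mm: the r=4.5 cylinder gives a regular 12-gon of circumradius 4.5 (constant along its height). The result has 1 disconnected region.

1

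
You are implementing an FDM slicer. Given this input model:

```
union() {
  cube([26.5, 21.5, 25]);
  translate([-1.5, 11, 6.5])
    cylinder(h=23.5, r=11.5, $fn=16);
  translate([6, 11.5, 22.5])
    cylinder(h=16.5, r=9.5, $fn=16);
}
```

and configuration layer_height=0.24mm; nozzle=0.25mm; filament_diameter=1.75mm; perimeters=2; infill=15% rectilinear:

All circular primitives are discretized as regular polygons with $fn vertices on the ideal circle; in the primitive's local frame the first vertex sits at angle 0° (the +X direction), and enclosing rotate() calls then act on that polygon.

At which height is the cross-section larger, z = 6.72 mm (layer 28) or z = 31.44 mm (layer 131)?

Layer 28 (z = 6.72): the cube is present — its section is the full 26.5×21.5 rectangle (area 569.75 mm²); the r=11.5 cylinder at (-1.5, 11) contributes a regular 16-gon of circumradius 11.5 (area = (16/2)·11.500²·sin(360°/16) = 404.88 mm²); the cylinder at (6, 11.5) is absent (z outside [22.5, 39]); Combining (union): the regions partially overlap — summed areas 974.63 mm² minus the doubly-counted overlap 167.07 mm² gives 807.55 mm² — area = 807.55 mm². So its area = 807.55 mm². Layer 131 (z = 31.44): the cube is absent (z outside [0, 25]); the cylinder at (-1.5, 11) is not intersected at this z (z outside [6.5, 30]); the cylinder at (6, 11.5): section is a regular 16-gon, circumradius r=9.5 (area = (16/2)·9.500²·sin(360°/16) = 276.30 mm²); Merging all regions: only the r=9.5 cylinder at (6, 11.5) is present, so the union is just that shape — area = 276.30 mm². So its area = 276.30 mm². Layer 28 is larger (807.55 vs 276.30 mm²).

layer 28 (z = 6.72 mm)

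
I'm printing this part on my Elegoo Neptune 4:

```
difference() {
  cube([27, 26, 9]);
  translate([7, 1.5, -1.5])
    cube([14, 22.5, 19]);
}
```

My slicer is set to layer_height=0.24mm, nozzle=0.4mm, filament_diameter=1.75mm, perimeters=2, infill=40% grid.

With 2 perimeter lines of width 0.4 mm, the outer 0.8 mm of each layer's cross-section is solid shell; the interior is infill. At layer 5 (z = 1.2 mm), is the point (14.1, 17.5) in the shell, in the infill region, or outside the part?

At z = 1.2 mm: the cube is present — its section is the full 27×26 rectangle; the cube at (7, 1.5) (footprint 14×22.5) is included at this height; After the difference (first − rest): starting from the 27×26 cube, the 14×22.5 cube at (7, 1.5) lies wholly inside it (removes its full 315.00 mm² and its 73.00 mm outline becomes a hole wall) — 1 connected region with 1 hole. Overall, the cross-section is one region with 1 hole. The nearest boundary edge runs (21.00, 24.00)→(7.00, 24.00); distance from the point to it = 6.50 mm. The point is not inside any of the regions above, so it lies outside the cross-section (6.50 mm from the nearest boundary).

outside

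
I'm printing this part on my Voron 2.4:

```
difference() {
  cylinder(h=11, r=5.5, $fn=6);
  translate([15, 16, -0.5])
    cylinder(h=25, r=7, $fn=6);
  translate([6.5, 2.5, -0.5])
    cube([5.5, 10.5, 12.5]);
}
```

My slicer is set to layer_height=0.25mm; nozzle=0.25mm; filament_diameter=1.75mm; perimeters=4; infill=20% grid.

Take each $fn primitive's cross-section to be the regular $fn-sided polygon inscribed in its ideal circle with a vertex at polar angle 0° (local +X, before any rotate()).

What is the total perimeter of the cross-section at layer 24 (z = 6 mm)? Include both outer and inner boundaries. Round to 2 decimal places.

At z = 6 mm: the r=5.5 cylinder contributes a regular 6-gon of circumradius 5.5 (perimeter = 2·6·5.500·sin(180°/6) = 33.00 mm); the r=7 cylinder at (15, 16) contributes a regular 6-gon of circumradius 7 (perimeter = 2·6·7.000·sin(180°/6) = 42.00 mm); the cube at (6.5, 2.5) (footprint 5.5×10.5) is included at this height (perimeter 32.00 mm); Subtracting the remaining from the first: starting from the r=5.5 cylinder, the r=7 cylinder at (15, 16) misses the remaining region (no effect); the 5.5×10.5 cube at (6.5, 2.5) misses the remaining region (no effect) — boundary = 33.00 mm. Overall, the cross-section is a single solid region. Total boundary length (outer) = 33.00 mm.

33.00 mm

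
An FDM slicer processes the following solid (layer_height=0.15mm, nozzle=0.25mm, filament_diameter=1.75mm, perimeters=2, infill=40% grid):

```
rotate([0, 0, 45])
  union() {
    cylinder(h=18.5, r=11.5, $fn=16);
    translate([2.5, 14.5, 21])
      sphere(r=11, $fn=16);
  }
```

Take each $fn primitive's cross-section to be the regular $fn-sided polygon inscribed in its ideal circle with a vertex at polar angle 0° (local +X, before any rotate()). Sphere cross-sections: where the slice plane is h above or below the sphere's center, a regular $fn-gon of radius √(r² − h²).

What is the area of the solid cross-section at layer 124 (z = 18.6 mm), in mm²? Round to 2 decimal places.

At z = 18.6 mm: the cylinder does not reach this height (z outside [0, 18.5]); the r=11 sphere at (2.5, 14.5) slices to a regular 16-gon of circumradius 10.735 (√(r²−h²) with h=2.4 from center) (area = (16/2)·10.735²·sin(360°/16) = 352.80 mm²); Taking the union: only the r=11 sphere at (2.5, 14.5) is present, so the union is just that shape — area = 352.80 mm²; (rotated 45° about Z; rotation is an isometry so areas/perimeters/island counts are preserved). Overall, the cross-section is a single solid region. Net area = 352.80 mm².

352.80 mm²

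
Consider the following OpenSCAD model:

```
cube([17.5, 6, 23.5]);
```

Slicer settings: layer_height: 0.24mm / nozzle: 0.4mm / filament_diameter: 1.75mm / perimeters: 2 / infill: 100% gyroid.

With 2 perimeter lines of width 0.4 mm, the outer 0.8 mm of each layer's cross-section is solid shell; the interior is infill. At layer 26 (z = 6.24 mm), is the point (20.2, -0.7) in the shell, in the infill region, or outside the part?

outside

At z = 6.24 mm: the 17.5×6 cube contributes its full rectangle. Overall, the cross-section is a single solid region. The nearest boundary edge runs (0.00, 0.00)→(17.50, 0.00); distance from the point to it = 2.79 mm. The point is not inside any of the regions above, so it lies outside the cross-section (2.79 mm from the nearest boundary).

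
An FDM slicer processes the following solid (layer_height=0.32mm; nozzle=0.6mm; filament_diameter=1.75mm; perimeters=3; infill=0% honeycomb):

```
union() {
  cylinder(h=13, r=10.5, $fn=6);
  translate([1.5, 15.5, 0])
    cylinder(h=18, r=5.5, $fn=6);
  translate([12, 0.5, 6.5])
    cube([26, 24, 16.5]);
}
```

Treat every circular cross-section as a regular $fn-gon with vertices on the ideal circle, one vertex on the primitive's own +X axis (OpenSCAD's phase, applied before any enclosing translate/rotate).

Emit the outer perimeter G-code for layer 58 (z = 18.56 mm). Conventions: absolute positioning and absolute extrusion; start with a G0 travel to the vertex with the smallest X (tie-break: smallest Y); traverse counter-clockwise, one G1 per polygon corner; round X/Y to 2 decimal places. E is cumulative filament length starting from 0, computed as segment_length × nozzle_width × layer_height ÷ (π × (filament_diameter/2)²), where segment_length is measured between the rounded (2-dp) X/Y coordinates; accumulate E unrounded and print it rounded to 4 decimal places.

At z = 18.56 mm: the cylinder is not intersected at this z (z outside [0, 13]); the cylinder at (1.5, 15.5) is not intersected at this z (z outside [0, 18]); the 26×24 cube at (12, 0.5) contributes its full rectangle; Merging all regions: only the 26×24 cube at (12, 0.5) is present, so the union is just that shape — 1 connected region. The outline is a single polygon with 4 vertices. Extrusion per mm of travel: 0.6 × 0.32 / (π × 0.875²) = 0.079824. Accumulating E over each segment gives final E = 7.9824.

G0 X12.00 Y0.50 Z18.56
G1 X38.00 Y0.50 E2.0754
G1 X38.00 Y24.50 E3.9912
G1 X12.00 Y24.50 E6.0666
G1 X12.00 Y0.50 E7.9824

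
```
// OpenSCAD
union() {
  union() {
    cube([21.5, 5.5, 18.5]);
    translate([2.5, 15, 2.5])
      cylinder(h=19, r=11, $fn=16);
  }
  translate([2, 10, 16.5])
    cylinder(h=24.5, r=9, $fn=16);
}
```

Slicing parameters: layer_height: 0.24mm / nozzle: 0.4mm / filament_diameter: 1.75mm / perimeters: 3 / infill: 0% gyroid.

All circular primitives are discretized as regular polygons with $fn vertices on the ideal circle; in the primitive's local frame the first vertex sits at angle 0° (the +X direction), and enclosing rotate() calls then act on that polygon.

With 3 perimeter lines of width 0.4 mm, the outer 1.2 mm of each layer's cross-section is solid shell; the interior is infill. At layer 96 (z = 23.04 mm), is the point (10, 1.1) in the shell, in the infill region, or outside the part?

At z = 23.04 mm: the cube is absent (z outside [0, 18.5]); the cylinder at (2.5, 15) is not intersected at this z (z outside [2.5, 21.5]); Combining (union): nothing is present at this height; the r=9 cylinder at (2, 10) contributes a regular 16-gon of circumradius 9; Taking the union: only the r=9 cylinder at (2, 10) is present, so the union is just that shape — 1 connected region. Overall, the cross-section is a single solid region. The nearest boundary edge runs (5.44, 1.69)→(8.36, 3.64); distance from the point to it = 3.02 mm. The point is not inside any of the regions above, so it lies outside the cross-section (3.02 mm from the nearest boundary).

outside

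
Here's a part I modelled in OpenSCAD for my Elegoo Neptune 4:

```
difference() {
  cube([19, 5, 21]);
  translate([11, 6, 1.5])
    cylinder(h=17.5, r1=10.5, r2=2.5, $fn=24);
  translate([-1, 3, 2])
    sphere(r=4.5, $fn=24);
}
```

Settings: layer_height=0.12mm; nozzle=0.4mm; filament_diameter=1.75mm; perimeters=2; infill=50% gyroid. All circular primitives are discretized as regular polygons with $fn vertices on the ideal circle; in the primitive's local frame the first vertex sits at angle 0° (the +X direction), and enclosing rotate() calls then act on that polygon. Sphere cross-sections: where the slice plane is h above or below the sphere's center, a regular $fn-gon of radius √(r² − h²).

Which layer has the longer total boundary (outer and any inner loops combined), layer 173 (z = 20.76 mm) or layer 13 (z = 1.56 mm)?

Layer 173 (z = 20.76): the cube is present — its section is the full 19×5 rectangle (perimeter 48.00 mm); the cone at (11, 6) is not intersected at this z (z outside [1.5, 19]); the sphere at (-1, 3) is not intersected at this z (|z−center|=18.760 > r=4.5); Subtracting the remaining from the first: none of the subtracted shapes is present at this height, so the 19×5 cube is unchanged — boundary = 48.00 mm. So its perimeter = 48.00 mm. Layer 13 (z = 1.56): the cube is present — its section is the full 19×5 rectangle (perimeter 48.00 mm); the cone at (11, 6) (r1=10.5→r2=2.5) has section circumradius 10.473 here — a regular 24-gon (perimeter = 2·24·10.473·sin(180°/24) = 65.61 mm); the sphere at (-1, 3): section is a regular 24-gon, circumradius = √(r²−h²) = √(4.5²−0.44²) = 4.478 (perimeter = 2·24·4.478·sin(180°/24) = 28.06 mm); Taking the first minus the rest: starting from the 19×5 cube, the cone at (11, 6) partially overlaps it — only the 88.43 mm² overlap (of its 340.63 mm²) is removed, clipping the outline; the r=4.5 sphere at (-1, 3) partially overlaps it — only the 6.56 mm² overlap (of its 62.29 mm²) is removed, clipping the outline — boundary = 0.59 mm. So its perimeter = 0.59 mm. Layer 173 is larger (48.00 vs 0.59 mm).

layer 173 (z = 20.76 mm)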